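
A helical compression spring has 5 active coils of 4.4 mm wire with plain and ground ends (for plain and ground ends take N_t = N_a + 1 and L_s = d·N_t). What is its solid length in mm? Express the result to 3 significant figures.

plain and ground ends: N_t = N_a + 1 = 5 + 1 = 6
L_s = d·N_t = 4.4 × 6 = 26.4 mm

26.4 mm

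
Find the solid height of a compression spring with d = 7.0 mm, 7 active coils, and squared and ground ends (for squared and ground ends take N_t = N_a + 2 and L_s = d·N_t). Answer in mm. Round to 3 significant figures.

63.0 mm

squared and ground ends: N_t = N_a + 2 = 7 + 2 = 9
L_s = d·N_t = 7.0 × 9 = 63 mm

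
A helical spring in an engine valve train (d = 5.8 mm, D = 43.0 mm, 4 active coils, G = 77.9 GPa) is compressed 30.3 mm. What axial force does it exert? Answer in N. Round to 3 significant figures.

k = Gd⁴/(8D³N_a) = (77.9×10³)(5.8⁴)/(8·43.0³·4) = 34.649 N/mm
F = k·δ = 34.649 × 30.3 = 1049.9 N

1050 N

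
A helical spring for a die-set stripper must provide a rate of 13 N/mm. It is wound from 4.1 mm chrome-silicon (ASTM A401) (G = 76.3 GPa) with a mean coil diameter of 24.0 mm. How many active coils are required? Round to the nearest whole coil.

15

N_a = Gd⁴/(8D³k) = (76.3×10³ × 4.1⁴)/(8 × 24.0³ × 13)
    = 2.15606e+07 / 1.4377e+06 = 15 → 15 coils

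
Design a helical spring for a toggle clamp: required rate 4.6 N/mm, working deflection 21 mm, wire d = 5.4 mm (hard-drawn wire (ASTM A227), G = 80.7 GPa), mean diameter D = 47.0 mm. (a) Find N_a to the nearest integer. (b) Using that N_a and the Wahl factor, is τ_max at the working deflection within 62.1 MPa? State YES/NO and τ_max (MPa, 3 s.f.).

(a) 18 coils; (b) NO, τ_max = 85.6 MPa

N_a = Gd⁴/(8D³k) = (80.7×10³)(5.4⁴)/(8·47.0³·4.6) = 17.96 → N_a = 18
Actual rate k = Gd⁴/(8D³·18) = 4.5898 N/mm
Working load F = kδ = 4.5898·21 = 96.386 N
C = 47.0/5.4 = 8.7037; K_W = (4C−1)/(4C−4)+0.615/C = 1.1680
τ_max = K_W·8FD/(πd³) = 1.1680·73.26 = 85.569 MPa
τ_max > 62.1 MPa → exceeds allowable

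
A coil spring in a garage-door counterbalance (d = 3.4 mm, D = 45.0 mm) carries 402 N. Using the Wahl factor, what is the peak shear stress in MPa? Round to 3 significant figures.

1300 MPa

Spring index C = D/d = 45.0/3.4 = 13.2353
K_W = (4C−1)/(4C−4) + 0.615/C = 51.941/48.941 + 0.0465 = 1.1078
τ₀ = 8FD/(πd³) = 8·402·45.0/(π·3.4³) = 144720/123.48 = 1172 MPa
τ_max = K·τ₀ = 1.1078 × 1172 = 1298.3 MPa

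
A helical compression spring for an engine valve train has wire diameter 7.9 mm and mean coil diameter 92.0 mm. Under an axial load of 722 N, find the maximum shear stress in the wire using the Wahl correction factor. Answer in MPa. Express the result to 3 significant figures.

Spring index C = D/d = 92.0/7.9 = 11.6456
K_W = (4C−1)/(4C−4) + 0.615/C = 45.582/42.582 + 0.0528 = 1.1233
τ₀ = 8FD/(πd³) = 8·722·92.0/(π·7.9³) = 531392/1548.9 = 343.07 MPa
τ_max = K·τ₀ = 1.1233 × 343.07 = 385.36 MPa

385 MPa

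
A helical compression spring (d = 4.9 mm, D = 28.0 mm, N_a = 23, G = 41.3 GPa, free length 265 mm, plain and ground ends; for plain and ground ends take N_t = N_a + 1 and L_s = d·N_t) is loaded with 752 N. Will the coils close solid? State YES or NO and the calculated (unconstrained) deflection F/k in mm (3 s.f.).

NO, δ = 128 mm

k = Gd⁴/(8D³N_a) = (41.3×10³)(4.9⁴)/(8·28.0³·23) = 5.8944 N/mm
N_t = 24; L_s = 4.9·24 = 117.6 mm; δ_solid = L₀ − L_s = 265 − 117.6 = 147.4 mm
δ = F/k = 752/5.8944 = 127.58 mm
δ < δ_solid → spring does not go solid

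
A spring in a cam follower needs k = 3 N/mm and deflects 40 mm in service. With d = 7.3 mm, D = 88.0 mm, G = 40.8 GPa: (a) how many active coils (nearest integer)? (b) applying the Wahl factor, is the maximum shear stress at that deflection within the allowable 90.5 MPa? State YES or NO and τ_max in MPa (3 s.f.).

(a) 7 coils; (b) YES, τ_max = 78.3 MPa

N_a = Gd⁴/(8D³k) = (40.8×10³)(7.3⁴)/(8·88.0³·3) = 7.084 → N_a = 7
Actual rate k = Gd⁴/(8D³·7) = 3.0361 N/mm
Working load F = kδ = 3.0361·40 = 121.44 N
C = 88.0/7.3 = 12.0548; K_W = (4C−1)/(4C−4)+0.615/C = 1.1189
τ_max = K_W·8FD/(πd³) = 1.1189·69.957 = 78.272 MPa
τ_max ≤ 90.5 MPa → acceptable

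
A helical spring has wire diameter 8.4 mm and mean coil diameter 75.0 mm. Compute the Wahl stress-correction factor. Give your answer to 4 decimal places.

C = D/d = 75.0/8.4 = 8.9286
K_W = (4C−1)/(4C−4) + 0.615/C = 34.714/31.714 + 0.0689 = 1.1635

1.1635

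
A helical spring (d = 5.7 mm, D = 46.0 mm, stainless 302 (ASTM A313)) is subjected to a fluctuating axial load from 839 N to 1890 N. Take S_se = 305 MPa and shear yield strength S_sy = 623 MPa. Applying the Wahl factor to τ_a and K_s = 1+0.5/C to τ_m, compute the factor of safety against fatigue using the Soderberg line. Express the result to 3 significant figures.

0.362

C = D/d = 46.0/5.7 = 8.0702; K_W = (4C−1)/(4C−4)+0.615/C = 1.1823; K_s = 1+0.5/C = 1.0620
F_a = (F_max−F_min)/2 = 525.5 N; F_m = (F_max+F_min)/2 = 1364.5 N
τ_a = K_W·8F_aD/(πd³) = 1.1823 × 332.39 = 392.98 MPa
τ_m = K_s·8F_mD/(πd³) = 1.0620 × 863.07 = 916.54 MPa
Soderberg: 1/n_f = τ_a/S_se + τ_m/S_sy = 392.98/305 + 916.54/623 = 1.28845 + 1.47118 = 2.7596
n_f = 1/2.7596 = 0.3624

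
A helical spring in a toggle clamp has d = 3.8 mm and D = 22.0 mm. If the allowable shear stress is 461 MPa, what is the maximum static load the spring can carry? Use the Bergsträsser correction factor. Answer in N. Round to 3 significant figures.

C = D/d = 22.0/3.8 = 5.7895
K_B = (4C+2)/(4C−3) = 25.158/20.158 = 1.2480
τ_max = K·8FD/(πd³) → F_max = τ_allow·πd³/(8DK)
F_max = 461·π·3.8³/(8·22.0·1.2480) = 79470/219.66 = 361.79 N

362 N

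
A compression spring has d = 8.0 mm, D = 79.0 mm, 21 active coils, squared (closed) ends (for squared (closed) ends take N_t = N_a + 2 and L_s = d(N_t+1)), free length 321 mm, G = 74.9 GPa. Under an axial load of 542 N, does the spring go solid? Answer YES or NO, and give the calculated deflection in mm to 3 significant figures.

k = Gd⁴/(8D³N_a) = (74.9×10³)(8.0⁴)/(8·79.0³·21) = 3.7038 N/mm
N_t = 23; L_s = 8.0·24 = 192 mm; δ_solid = L₀ − L_s = 321 − 192 = 129 mm
δ = F/k = 542/3.7038 = 146.33 mm
δ ≥ δ_solid → spring goes solid

YES, δ = 146 mm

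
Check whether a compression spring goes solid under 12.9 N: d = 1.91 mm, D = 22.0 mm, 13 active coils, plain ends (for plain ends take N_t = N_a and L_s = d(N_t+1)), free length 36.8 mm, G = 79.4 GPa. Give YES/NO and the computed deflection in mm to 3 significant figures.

k = Gd⁴/(8D³N_a) = (79.4×10³)(1.91⁴)/(8·22.0³·13) = 0.95423 N/mm
N_t = 13; L_s = 1.91·14 = 26.74 mm; δ_solid = L₀ − L_s = 36.8 − 26.74 = 10.06 mm
δ = F/k = 12.9/0.95423 = 13.519 mm
δ ≥ δ_solid → spring goes solid

YES, δ = 13.5 mm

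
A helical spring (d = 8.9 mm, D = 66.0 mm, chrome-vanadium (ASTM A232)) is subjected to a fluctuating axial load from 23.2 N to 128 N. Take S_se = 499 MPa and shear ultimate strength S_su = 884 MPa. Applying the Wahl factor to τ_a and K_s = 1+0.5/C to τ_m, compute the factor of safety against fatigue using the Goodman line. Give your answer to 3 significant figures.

C = D/d = 66.0/8.9 = 7.4157; K_W = (4C−1)/(4C−4)+0.615/C = 1.1998; K_s = 1+0.5/C = 1.0674
F_a = (F_max−F_min)/2 = 52.4 N; F_m = (F_max+F_min)/2 = 75.6 N
τ_a = K_W·8F_aD/(πd³) = 1.1998 × 12.492 = 14.989 MPa
τ_m = K_s·8F_mD/(πd³) = 1.0674 × 18.023 = 19.239 MPa
Goodman: 1/n_f = τ_a/S_se + τ_m/S_su = 14.989/499 + 19.239/884 = 0.03004 + 0.02176 = 0.051801
n_f = 1/0.051801 = 19.3

19.3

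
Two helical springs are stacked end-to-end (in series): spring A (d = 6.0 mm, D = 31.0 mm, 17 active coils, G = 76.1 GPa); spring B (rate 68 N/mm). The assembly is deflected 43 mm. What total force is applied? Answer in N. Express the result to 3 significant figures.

k_A = Gd⁴/(8D³N_a) = (76.1×10³)(6.0⁴)/(8·31.0³·17) = 24.343 N/mm
Series: 1/k_eq = 1/24.343 + 1/68 = 0.055786; k_eq = 17.926 N/mm
F = k_eq·δ = 17.926·43 = 770.8 N

771 N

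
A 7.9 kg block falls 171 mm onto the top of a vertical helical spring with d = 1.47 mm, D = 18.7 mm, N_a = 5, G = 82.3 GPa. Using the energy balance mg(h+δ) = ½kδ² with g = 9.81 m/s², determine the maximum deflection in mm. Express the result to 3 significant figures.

k = Gd⁴/(8D³N_a) = (82.3×10³)(1.47⁴)/(8·18.7³·5) = 1.4692 N/mm
W = mg = 7.9 × 9.81 = 77.499 N
½kδ² − Wδ − Wh = 0 → δ = (W + √(W² + 2kWh))/k
δ = (77.499 + √(6006.1 + 38941))/1.4692 = (77.499 + 212.01)/1.4692 = 197.05 mm

197 mm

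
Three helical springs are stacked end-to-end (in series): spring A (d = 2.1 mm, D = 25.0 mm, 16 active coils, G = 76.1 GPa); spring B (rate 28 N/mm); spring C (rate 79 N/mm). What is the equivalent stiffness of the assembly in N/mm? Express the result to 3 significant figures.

k_A = Gd⁴/(8D³N_a) = (76.1×10³)(2.1⁴)/(8·25.0³·16) = 0.74 N/mm
Series: 1/k_eq = 1/0.74 + 1/28 + 1/79 = 1.3997; k_eq = 0.71443 N/mm

0.714 N/mm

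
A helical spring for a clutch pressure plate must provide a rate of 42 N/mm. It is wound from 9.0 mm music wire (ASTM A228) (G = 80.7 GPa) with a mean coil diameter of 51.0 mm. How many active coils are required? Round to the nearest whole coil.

12

N_a = Gd⁴/(8D³k) = (80.7×10³ × 9.0⁴)/(8 × 51.0³ × 42)
    = 5.29473e+08 / 4.45707e+07 = 11.88 → 12 coils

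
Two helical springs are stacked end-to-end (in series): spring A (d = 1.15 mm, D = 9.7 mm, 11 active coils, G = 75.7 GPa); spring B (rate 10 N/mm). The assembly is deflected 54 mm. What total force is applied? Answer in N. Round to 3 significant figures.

k_A = Gd⁴/(8D³N_a) = (75.7×10³)(1.15⁴)/(8·9.7³·11) = 1.6485 N/mm
Series: 1/k_eq = 1/1.6485 + 1/10 = 0.70661; k_eq = 1.4152 N/mm
F = k_eq·δ = 1.4152·54 = 76.421 N

76.4 N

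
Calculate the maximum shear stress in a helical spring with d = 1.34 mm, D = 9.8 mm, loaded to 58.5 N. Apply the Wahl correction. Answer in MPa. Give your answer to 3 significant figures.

730 MPa

Spring index C = D/d = 9.8/1.34 = 7.3134
K_W = (4C−1)/(4C−4) + 0.615/C = 28.254/25.254 + 0.0841 = 1.2029
τ₀ = 8FD/(πd³) = 8·58.5·9.8/(π·1.34³) = 4586.4/7.559 = 606.75 MPa
τ_max = K·τ₀ = 1.2029 × 606.75 = 729.85 MPa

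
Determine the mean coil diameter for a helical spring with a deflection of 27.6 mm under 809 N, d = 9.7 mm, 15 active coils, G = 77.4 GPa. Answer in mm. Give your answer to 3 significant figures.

Required rate k = F/δ = 809/27.6 = 29.312 N/mm
D = (Gd⁴/(8N_a·k))^(1/3) = (77.4×10³·9.7⁴/(8·15·29.312))^(1/3)
  = (194808)^(1/3) = 57.9699 mm

58.0 mm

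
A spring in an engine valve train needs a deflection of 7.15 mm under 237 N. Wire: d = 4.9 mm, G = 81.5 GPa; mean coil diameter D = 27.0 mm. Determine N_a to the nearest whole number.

9

Required rate k = F/δ = 237/7.15 = 33.147 N/mm
N_a = Gd⁴/(8D³k) = (81.5×10³ × 4.9⁴)/(8 × 27.0³ × 33.147)
    = 4.69831e+07 / 5.21944e+06 = 9.002 → 9 coils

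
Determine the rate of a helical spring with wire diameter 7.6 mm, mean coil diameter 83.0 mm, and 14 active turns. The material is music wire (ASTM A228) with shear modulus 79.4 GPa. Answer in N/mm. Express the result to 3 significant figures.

k = Gd⁴/(8D³N_a) = (79.4×10³ × 7.6⁴) / (8 × 83.0³ × 14)
  = 2.64896e+08 / 6.40401e+07 = 4.1364 N/mm

4.14 N/mm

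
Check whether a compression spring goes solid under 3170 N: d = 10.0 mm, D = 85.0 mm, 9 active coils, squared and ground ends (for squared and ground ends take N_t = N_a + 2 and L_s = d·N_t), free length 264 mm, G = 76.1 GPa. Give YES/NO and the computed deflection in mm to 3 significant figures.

YES, δ = 184 mm

k = Gd⁴/(8D³N_a) = (76.1×10³)(10.0⁴)/(8·85.0³·9) = 17.211 N/mm
N_t = 11; L_s = 10.0·11 = 110 mm; δ_solid = L₀ − L_s = 264 − 110 = 154 mm
δ = F/k = 3170/17.211 = 184.19 mm
δ ≥ δ_solid → spring goes solid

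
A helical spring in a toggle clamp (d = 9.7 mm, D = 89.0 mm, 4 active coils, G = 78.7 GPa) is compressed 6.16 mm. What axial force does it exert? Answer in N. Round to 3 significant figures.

190 N

k = Gd⁴/(8D³N_a) = (78.7×10³)(9.7⁴)/(8·89.0³·4) = 30.885 N/mm
F = k·δ = 30.885 × 6.16 = 190.25 N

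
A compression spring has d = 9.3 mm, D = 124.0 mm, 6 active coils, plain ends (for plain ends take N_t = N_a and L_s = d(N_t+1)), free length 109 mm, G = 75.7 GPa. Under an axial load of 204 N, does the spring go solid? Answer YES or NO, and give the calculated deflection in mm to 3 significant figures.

NO, δ = 33.0 mm

k = Gd⁴/(8D³N_a) = (75.7×10³)(9.3⁴)/(8·124.0³·6) = 6.1876 N/mm
N_t = 6; L_s = 9.3·7 = 65.1 mm; δ_solid = L₀ − L_s = 109 − 65.1 = 43.9 mm
δ = F/k = 204/6.1876 = 32.969 mm
δ < δ_solid → spring does not go solid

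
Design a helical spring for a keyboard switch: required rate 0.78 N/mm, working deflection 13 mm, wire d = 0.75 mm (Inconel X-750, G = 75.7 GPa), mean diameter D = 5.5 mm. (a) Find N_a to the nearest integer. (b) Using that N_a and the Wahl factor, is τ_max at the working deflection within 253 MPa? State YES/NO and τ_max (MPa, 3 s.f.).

N_a = Gd⁴/(8D³k) = (75.7×10³)(0.75⁴)/(8·5.5³·0.78) = 23.07 → N_a = 23
Actual rate k = Gd⁴/(8D³·23) = 0.78241 N/mm
Working load F = kδ = 0.78241·13 = 10.171 N
C = 5.5/0.75 = 7.3333; K_W = (4C−1)/(4C−4)+0.615/C = 1.2023
τ_max = K_W·8FD/(πd³) = 1.2023·337.67 = 405.98 MPa
τ_max > 253 MPa → exceeds allowable

(a) 23 coils; (b) NO, τ_max = 406 MPa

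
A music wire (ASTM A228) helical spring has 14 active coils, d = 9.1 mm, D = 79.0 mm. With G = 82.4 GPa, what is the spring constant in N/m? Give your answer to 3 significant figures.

k = Gd⁴/(8D³N_a) = (82.4×10³ × 9.1⁴) / (8 × 79.0³ × 14)
  = 5.65058e+08 / 5.52204e+07 = 10.233 N/mm = 10233 N/m

10200 N/m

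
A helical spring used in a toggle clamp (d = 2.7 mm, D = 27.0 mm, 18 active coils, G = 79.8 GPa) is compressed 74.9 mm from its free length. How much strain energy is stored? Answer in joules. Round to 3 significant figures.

k = Gd⁴/(8D³N_a) = (79.8×10³)(2.7⁴)/(8·27.0³·18) = 1.4963 N/mm
U = ½kδ² = 0.5 × 1.4963 × 74.9² = 4197 N·mm = 4.197 J

4.20 J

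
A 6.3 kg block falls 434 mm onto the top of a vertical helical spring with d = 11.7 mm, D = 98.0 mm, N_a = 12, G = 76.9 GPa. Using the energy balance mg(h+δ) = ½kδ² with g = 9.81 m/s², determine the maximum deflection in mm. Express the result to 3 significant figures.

k = Gd⁴/(8D³N_a) = (76.9×10³)(11.7⁴)/(8·98.0³·12) = 15.949 N/mm
W = mg = 6.3 × 9.81 = 61.803 N
½kδ² − Wδ − Wh = 0 → δ = (W + √(W² + 2kWh))/k
δ = (61.803 + √(3819.6 + 855558))/15.949 = (61.803 + 927.03)/15.949 = 62.001 mm

62.0 mm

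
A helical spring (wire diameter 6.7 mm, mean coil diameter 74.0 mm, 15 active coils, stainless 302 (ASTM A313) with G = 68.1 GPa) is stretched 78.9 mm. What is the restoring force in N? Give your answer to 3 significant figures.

k = Gd⁴/(8D³N_a) = (68.1×10³)(6.7⁴)/(8·74.0³·15) = 2.8221 N/mm
F = k·δ = 2.8221 × 78.9 = 222.66 N

223 N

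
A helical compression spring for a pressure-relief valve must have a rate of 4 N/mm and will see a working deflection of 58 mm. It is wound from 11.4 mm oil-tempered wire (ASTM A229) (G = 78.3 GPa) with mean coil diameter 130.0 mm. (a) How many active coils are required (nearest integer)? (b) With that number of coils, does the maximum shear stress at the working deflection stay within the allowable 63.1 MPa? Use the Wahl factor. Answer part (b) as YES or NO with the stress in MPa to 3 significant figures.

N_a = Gd⁴/(8D³k) = (78.3×10³)(11.4⁴)/(8·130.0³·4) = 18.81 → N_a = 19
Actual rate k = Gd⁴/(8D³·19) = 3.9601 N/mm
Working load F = kδ = 3.9601·58 = 229.69 N
C = 130.0/11.4 = 11.4035; K_W = (4C−1)/(4C−4)+0.615/C = 1.1260
τ_max = K_W·8FD/(πd³) = 1.1260·51.322 = 57.79 MPa
τ_max ≤ 63.1 MPa → acceptable

(a) 19 coils; (b) YES, τ_max = 57.8 MPa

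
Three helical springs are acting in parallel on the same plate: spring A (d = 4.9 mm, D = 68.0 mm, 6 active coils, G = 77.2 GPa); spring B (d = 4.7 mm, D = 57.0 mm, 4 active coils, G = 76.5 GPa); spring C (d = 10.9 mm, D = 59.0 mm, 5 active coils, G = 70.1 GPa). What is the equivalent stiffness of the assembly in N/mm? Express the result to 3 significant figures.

130 N/mm

k_A = Gd⁴/(8D³N_a) = (77.2×10³)(4.9⁴)/(8·68.0³·6) = 2.9487 N/mm
k_B = Gd⁴/(8D³N_a) = (76.5×10³)(4.7⁴)/(8·57.0³·4) = 6.2991 N/mm
k_C = Gd⁴/(8D³N_a) = (70.1×10³)(10.9⁴)/(8·59.0³·5) = 120.45 N/mm
Parallel: k_eq = 2.9487 + 6.2991 + 120.45 = 129.7 N/mm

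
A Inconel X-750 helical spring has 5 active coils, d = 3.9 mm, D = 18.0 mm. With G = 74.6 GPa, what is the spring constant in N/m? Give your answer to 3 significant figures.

k = Gd⁴/(8D³N_a) = (74.6×10³ × 3.9⁴) / (8 × 18.0³ × 5)
  = 1.72583e+07 / 233280 = 73.981 N/mm = 73981 N/m

74000 N/m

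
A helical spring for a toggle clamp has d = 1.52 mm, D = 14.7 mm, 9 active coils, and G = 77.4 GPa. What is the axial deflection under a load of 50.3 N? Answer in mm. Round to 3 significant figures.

k = Gd⁴/(8D³N_a) = (77.4×10³)(1.52⁴)/(8·14.7³·9) = 1.8065 N/mm
δ = F/k = 50.3 / 1.8065 = 27.844 mm

27.8 mm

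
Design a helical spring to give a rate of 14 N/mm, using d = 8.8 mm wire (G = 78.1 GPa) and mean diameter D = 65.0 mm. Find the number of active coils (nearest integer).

15

N_a = Gd⁴/(8D³k) = (78.1×10³ × 8.8⁴)/(8 × 65.0³ × 14)
    = 4.68362e+08 / 3.0758e+07 = 15.23 → 15 coils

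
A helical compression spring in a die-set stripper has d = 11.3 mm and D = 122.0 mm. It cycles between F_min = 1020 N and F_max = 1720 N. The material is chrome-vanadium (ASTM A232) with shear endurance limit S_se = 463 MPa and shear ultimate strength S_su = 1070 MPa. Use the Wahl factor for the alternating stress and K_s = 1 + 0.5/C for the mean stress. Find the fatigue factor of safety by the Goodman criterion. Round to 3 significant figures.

2.11

C = D/d = 122.0/11.3 = 10.7965; K_W = (4C−1)/(4C−4)+0.615/C = 1.1335; K_s = 1+0.5/C = 1.0463
F_a = (F_max−F_min)/2 = 350 N; F_m = (F_max+F_min)/2 = 1370 N
τ_a = K_W·8F_aD/(πd³) = 1.1335 × 75.359 = 85.421 MPa
τ_m = K_s·8F_mD/(πd³) = 1.0463 × 294.97 = 308.64 MPa
Goodman: 1/n_f = τ_a/S_se + τ_m/S_su = 85.421/463 + 308.64/1070 = 0.18449 + 0.28844 = 0.47294
n_f = 1/0.47294 = 2.114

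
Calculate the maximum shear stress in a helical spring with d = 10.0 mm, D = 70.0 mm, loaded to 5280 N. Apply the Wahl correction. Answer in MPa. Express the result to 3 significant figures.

1140 MPa

Spring index C = D/d = 70.0/10.0 = 7.0000
K_W = (4C−1)/(4C−4) + 0.615/C = 27.000/24.000 + 0.0879 = 1.2129
τ₀ = 8FD/(πd³) = 8·5280·70.0/(π·10.0³) = 2.9568e+06/3141.6 = 941.18 MPa
τ_max = K·τ₀ = 1.2129 × 941.18 = 1141.5 MPa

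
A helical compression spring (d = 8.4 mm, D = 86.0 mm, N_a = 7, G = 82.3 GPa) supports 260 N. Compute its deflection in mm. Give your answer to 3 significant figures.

k = Gd⁴/(8D³N_a) = (82.3×10³)(8.4⁴)/(8·86.0³·7) = 11.504 N/mm
δ = F/k = 260 / 11.504 = 22.602 mm

22.6 mm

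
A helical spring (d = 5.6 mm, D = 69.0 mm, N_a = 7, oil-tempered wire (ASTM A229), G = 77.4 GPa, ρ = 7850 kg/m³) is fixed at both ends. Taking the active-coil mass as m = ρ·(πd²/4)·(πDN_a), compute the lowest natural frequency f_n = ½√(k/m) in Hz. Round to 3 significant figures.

59.4 Hz

k = Gd⁴/(8D³N_a) = (77.4×10³)(5.6⁴)/(8·69.0³·7) = 4.1377 N/mm = 4137.7 N/m
Wire length L = πDN_a = π·69.0·7 = 1517.4 mm
m = ρ·(πd²/4)·L = 7850 × 24.63×10⁻⁶ m² × 1.5174 m = 0.29338 kg
f_n = ½√(k/m) = 0.5·√(4137.7/0.29338) = 0.5·√(14103) = 59.379 Hz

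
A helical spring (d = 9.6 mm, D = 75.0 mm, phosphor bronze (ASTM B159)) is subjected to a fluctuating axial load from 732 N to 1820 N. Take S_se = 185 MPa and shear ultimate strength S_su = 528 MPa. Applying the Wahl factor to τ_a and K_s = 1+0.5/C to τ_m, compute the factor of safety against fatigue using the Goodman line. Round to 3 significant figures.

0.764

C = D/d = 75.0/9.6 = 7.8125; K_W = (4C−1)/(4C−4)+0.615/C = 1.1888; K_s = 1+0.5/C = 1.0640
F_a = (F_max−F_min)/2 = 544 N; F_m = (F_max+F_min)/2 = 1276 N
τ_a = K_W·8F_aD/(πd³) = 1.1888 × 117.43 = 139.6 MPa
τ_m = K_s·8F_mD/(πd³) = 1.0640 × 275.45 = 293.08 MPa
Goodman: 1/n_f = τ_a/S_se + τ_m/S_su = 139.6/185 + 293.08/528 = 0.75462 + 0.55507 = 1.3097
n_f = 1/1.3097 = 0.7635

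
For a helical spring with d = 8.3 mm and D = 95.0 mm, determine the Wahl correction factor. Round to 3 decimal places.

1.126

C = D/d = 95.0/8.3 = 11.4458
K_W = (4C−1)/(4C−4) + 0.615/C = 44.783/41.783 + 0.0537 = 1.1255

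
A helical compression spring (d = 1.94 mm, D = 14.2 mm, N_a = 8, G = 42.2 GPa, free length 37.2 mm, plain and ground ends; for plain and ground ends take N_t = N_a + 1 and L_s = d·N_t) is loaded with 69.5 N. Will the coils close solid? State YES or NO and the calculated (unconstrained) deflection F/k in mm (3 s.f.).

YES, δ = 21.3 mm

k = Gd⁴/(8D³N_a) = (42.2×10³)(1.94⁴)/(8·14.2³·8) = 3.2619 N/mm
N_t = 9; L_s = 1.94·9 = 17.46 mm; δ_solid = L₀ − L_s = 37.2 − 17.46 = 19.74 mm
δ = F/k = 69.5/3.2619 = 21.306 mm
δ ≥ δ_solid → spring goes solid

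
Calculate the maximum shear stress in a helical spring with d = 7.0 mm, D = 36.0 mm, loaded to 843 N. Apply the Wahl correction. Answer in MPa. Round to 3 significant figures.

Spring index C = D/d = 36.0/7.0 = 5.1429
K_W = (4C−1)/(4C−4) + 0.615/C = 19.571/16.571 + 0.1196 = 1.3006
τ₀ = 8FD/(πd³) = 8·843·36.0/(π·7.0³) = 242784/1077.6 = 225.31 MPa
τ_max = K·τ₀ = 1.3006 × 225.31 = 293.04 MPa

293 MPa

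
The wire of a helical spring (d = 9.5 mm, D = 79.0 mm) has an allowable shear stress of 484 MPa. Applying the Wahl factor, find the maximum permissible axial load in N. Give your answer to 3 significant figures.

1750 N

C = D/d = 79.0/9.5 = 8.3158
K_W = (4C−1)/(4C−4) + 0.615/C = 32.263/29.263 + 0.0740 = 1.1765
τ_max = K·8FD/(πd³) → F_max = τ_allow·πd³/(8DK)
F_max = 484·π·9.5³/(8·79.0·1.1765) = 1.3037e+06/743.53 = 1753.3 N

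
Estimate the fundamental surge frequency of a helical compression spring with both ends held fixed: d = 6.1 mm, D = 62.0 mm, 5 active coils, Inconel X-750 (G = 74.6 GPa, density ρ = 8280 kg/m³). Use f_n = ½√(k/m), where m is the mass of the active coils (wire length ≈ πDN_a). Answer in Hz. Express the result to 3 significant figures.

k = Gd⁴/(8D³N_a) = (74.6×10³)(6.1⁴)/(8·62.0³·5) = 10.835 N/mm = 10835 N/m
Wire length L = πDN_a = π·62.0·5 = 973.89 mm
m = ρ·(πd²/4)·L = 8280 × 29.225×10⁻⁶ m² × 0.97389 m = 0.23566 kg
f_n = ½√(k/m) = 0.5·√(10835/0.23566) = 0.5·√(45976) = 107.21 Hz

107 Hz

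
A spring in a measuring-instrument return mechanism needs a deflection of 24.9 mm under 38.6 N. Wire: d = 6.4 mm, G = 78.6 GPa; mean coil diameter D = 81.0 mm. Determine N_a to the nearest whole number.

Required rate k = F/δ = 38.6/24.9 = 1.5502 N/mm
N_a = Gd⁴/(8D³k) = (78.6×10³ × 6.4⁴)/(8 × 81.0³ × 1.5502)
    = 1.31869e+08 / 6.59072e+06 = 20.01 → 20 coils

20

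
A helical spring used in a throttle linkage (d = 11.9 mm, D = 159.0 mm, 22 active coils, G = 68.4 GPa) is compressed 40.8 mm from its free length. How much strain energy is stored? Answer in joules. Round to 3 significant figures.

1.61 J

k = Gd⁴/(8D³N_a) = (68.4×10³)(11.9⁴)/(8·159.0³·22) = 1.9388 N/mm
U = ½kδ² = 0.5 × 1.9388 × 40.8² = 1613.7 N·mm = 1.6137 J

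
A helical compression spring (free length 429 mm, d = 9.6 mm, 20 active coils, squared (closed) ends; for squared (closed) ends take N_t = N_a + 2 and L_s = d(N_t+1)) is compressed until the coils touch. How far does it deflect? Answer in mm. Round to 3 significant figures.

N_t = 22; L_s = 9.6·23 = 220.8 mm
δ_solid = L₀ − L_s = 429 − 220.8 = 208.2 mm

208 mm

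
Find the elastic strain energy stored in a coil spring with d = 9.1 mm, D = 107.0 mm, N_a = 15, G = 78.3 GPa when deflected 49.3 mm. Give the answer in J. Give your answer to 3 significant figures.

k = Gd⁴/(8D³N_a) = (78.3×10³)(9.1⁴)/(8·107.0³·15) = 3.6525 N/mm
U = ½kδ² = 0.5 × 3.6525 × 49.3² = 4438.7 N·mm = 4.4387 J

4.44 J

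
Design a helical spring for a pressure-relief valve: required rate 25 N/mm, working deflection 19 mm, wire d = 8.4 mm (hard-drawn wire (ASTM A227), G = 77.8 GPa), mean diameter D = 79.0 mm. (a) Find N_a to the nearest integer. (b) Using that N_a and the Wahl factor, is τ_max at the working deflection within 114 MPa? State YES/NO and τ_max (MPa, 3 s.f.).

(a) 4 coils; (b) NO, τ_max = 183 MPa

N_a = Gd⁴/(8D³k) = (77.8×10³)(8.4⁴)/(8·79.0³·25) = 3.928 → N_a = 4
Actual rate k = Gd⁴/(8D³·4) = 24.551 N/mm
Working load F = kδ = 24.551·19 = 466.47 N
C = 79.0/8.4 = 9.4048; K_W = (4C−1)/(4C−4)+0.615/C = 1.1546
τ_max = K_W·8FD/(πd³) = 1.1546·158.32 = 182.81 MPa
τ_max > 114 MPa → exceeds allowable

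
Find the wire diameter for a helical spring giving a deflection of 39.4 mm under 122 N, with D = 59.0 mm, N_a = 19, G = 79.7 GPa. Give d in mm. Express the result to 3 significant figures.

5.90 mm

Required rate k = F/δ = 122/39.4 = 3.0964 N/mm
d = (8D³N_a·k / G)^(1/4) = (8·59.0³·19·3.0964 / (79.7×10³))^0.25
  = (1212.8)^0.25 = 5.9013 mm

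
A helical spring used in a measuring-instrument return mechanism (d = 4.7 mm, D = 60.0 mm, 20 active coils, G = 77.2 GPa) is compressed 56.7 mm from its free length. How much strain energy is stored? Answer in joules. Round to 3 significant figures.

1.75 J

k = Gd⁴/(8D³N_a) = (77.2×10³)(4.7⁴)/(8·60.0³·20) = 1.09 N/mm
U = ½kδ² = 0.5 × 1.09 × 56.7² = 1752.1 N·mm = 1.7521 J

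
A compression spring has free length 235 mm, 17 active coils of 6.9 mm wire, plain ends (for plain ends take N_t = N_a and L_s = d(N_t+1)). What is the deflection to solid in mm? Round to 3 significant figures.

111 mm

N_t = 17; L_s = 6.9·18 = 124.2 mm
δ_solid = L₀ − L_s = 235 − 124.2 = 110.8 mm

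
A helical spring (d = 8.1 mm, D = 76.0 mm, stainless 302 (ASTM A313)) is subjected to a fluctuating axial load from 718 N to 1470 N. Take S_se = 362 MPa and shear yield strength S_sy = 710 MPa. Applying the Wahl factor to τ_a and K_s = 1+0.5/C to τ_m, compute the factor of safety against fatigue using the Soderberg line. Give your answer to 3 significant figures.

C = D/d = 76.0/8.1 = 9.3827; K_W = (4C−1)/(4C−4)+0.615/C = 1.1550; K_s = 1+0.5/C = 1.0533
F_a = (F_max−F_min)/2 = 376 N; F_m = (F_max+F_min)/2 = 1094 N
τ_a = K_W·8F_aD/(πd³) = 1.1550 × 136.93 = 158.15 MPa
τ_m = K_s·8F_mD/(πd³) = 1.0533 × 398.4 = 419.63 MPa
Soderberg: 1/n_f = τ_a/S_se + τ_m/S_sy = 158.15/362 + 419.63/710 = 0.43688 + 0.59102 = 1.0279
n_f = 1/1.0279 = 0.9728

0.973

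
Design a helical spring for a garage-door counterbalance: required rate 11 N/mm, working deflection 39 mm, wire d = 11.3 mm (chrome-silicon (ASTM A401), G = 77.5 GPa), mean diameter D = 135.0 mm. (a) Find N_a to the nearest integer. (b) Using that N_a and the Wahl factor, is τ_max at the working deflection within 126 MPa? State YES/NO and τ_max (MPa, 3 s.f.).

N_a = Gd⁴/(8D³k) = (77.5×10³)(11.3⁴)/(8·135.0³·11) = 5.836 → N_a = 6
Actual rate k = Gd⁴/(8D³·6) = 10.7 N/mm
Working load F = kδ = 10.7·39 = 417.29 N
C = 135.0/11.3 = 11.9469; K_W = (4C−1)/(4C−4)+0.615/C = 1.1200
τ_max = K_W·8FD/(πd³) = 1.1200·99.421 = 111.35 MPa
τ_max ≤ 126 MPa → acceptable

(a) 6 coils; (b) YES, τ_max = 111 MPa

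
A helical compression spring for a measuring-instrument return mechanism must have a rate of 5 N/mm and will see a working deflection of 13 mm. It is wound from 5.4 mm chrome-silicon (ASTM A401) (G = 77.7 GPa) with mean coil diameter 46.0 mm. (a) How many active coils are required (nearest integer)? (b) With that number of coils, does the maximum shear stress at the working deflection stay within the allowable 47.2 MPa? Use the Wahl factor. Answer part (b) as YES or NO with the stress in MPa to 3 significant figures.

(a) 17 coils; (b) NO, τ_max = 56.6 MPa

N_a = Gd⁴/(8D³k) = (77.7×10³)(5.4⁴)/(8·46.0³·5) = 16.97 → N_a = 17
Actual rate k = Gd⁴/(8D³·17) = 4.991 N/mm
Working load F = kδ = 4.991·13 = 64.882 N
C = 46.0/5.4 = 8.5185; K_W = (4C−1)/(4C−4)+0.615/C = 1.1719
τ_max = K_W·8FD/(πd³) = 1.1719·48.266 = 56.566 MPa
τ_max > 47.2 MPa → exceeds allowable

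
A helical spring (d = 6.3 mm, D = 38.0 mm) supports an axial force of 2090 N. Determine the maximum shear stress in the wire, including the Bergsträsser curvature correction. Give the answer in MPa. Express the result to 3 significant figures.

1000 MPa

Spring index C = D/d = 38.0/6.3 = 6.0317
K_B = (4C+2)/(4C−3) = 26.127/21.127 = 1.2367
τ₀ = 8FD/(πd³) = 8·2090·38.0/(π·6.3³) = 635360/785.55 = 808.81 MPa
τ_max = K·τ₀ = 1.2367 × 808.81 = 1000.2 MPa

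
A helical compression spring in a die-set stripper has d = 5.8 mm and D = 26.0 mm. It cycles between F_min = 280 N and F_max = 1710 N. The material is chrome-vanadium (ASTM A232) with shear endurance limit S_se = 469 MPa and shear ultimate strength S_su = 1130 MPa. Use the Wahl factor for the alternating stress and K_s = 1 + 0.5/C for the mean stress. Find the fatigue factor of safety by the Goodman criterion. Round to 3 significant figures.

C = D/d = 26.0/5.8 = 4.4828; K_W = (4C−1)/(4C−4)+0.615/C = 1.3525; K_s = 1+0.5/C = 1.1115
F_a = (F_max−F_min)/2 = 715 N; F_m = (F_max+F_min)/2 = 995 N
τ_a = K_W·8F_aD/(πd³) = 1.3525 × 242.62 = 328.16 MPa
τ_m = K_s·8F_mD/(πd³) = 1.1115 × 337.64 = 375.3 MPa
Goodman: 1/n_f = τ_a/S_se + τ_m/S_su = 328.16/469 + 375.3/1130 = 0.69970 + 0.33212 = 1.0318
n_f = 1/1.0318 = 0.9692

0.969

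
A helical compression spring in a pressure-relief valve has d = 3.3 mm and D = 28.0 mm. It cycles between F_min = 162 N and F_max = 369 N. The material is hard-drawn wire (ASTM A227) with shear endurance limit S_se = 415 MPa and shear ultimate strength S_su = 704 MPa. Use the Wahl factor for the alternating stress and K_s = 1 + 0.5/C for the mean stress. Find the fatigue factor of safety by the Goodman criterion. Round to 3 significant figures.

C = D/d = 28.0/3.3 = 8.4848; K_W = (4C−1)/(4C−4)+0.615/C = 1.1727; K_s = 1+0.5/C = 1.0589
F_a = (F_max−F_min)/2 = 103.5 N; F_m = (F_max+F_min)/2 = 265.5 N
τ_a = K_W·8F_aD/(πd³) = 1.1727 × 205.35 = 240.81 MPa
τ_m = K_s·8F_mD/(πd³) = 1.0589 × 526.77 = 557.81 MPa
Goodman: 1/n_f = τ_a/S_se + τ_m/S_su = 240.81/415 + 557.81/704 = 0.58027 + 0.79235 = 1.3726
n_f = 1/1.3726 = 0.7285

0.729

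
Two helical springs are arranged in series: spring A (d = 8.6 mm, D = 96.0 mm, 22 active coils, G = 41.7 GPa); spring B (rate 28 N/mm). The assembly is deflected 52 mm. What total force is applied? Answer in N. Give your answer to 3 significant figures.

k_A = Gd⁴/(8D³N_a) = (41.7×10³)(8.6⁴)/(8·96.0³·22) = 1.4649 N/mm
Series: 1/k_eq = 1/1.4649 + 1/28 = 0.71836; k_eq = 1.3921 N/mm
F = k_eq·δ = 1.3921·52 = 72.387 N

72.4 N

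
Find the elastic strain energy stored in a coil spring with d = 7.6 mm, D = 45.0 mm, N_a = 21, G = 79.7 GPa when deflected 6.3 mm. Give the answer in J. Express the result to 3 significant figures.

k = Gd⁴/(8D³N_a) = (79.7×10³)(7.6⁴)/(8·45.0³·21) = 17.369 N/mm
U = ½kδ² = 0.5 × 17.369 × 6.3² = 344.68 N·mm = 0.34468 J

0.345 J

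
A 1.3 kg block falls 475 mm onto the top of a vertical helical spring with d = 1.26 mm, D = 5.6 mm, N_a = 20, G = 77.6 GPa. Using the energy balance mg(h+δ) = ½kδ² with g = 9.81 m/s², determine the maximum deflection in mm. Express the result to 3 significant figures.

k = Gd⁴/(8D³N_a) = (77.6×10³)(1.26⁴)/(8·5.6³·20) = 6.9608 N/mm
W = mg = 1.3 × 9.81 = 12.753 N
½kδ² − Wδ − Wh = 0 → δ = (W + √(W² + 2kWh))/k
δ = (12.753 + √(162.64 + 84332.7))/6.9608 = (12.753 + 290.68)/6.9608 = 43.592 mm

43.6 mm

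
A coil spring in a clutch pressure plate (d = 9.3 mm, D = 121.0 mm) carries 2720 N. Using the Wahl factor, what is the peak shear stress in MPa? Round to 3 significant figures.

1160 MPa

Spring index C = D/d = 121.0/9.3 = 13.0108
K_W = (4C−1)/(4C−4) + 0.615/C = 51.043/48.043 + 0.0473 = 1.1097
τ₀ = 8FD/(πd³) = 8·2720·121.0/(π·9.3³) = 2.63296e+06/2527 = 1041.9 MPa
τ_max = K·τ₀ = 1.1097 × 1041.9 = 1156.3 MPa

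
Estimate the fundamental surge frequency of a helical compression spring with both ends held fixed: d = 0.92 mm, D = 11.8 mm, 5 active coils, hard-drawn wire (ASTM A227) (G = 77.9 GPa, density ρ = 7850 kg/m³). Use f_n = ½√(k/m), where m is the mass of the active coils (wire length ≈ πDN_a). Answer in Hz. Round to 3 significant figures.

468 Hz

k = Gd⁴/(8D³N_a) = (77.9×10³)(0.92⁴)/(8·11.8³·5) = 0.84915 N/mm = 849.15 N/m
Wire length L = πDN_a = π·11.8·5 = 185.35 mm
m = ρ·(πd²/4)·L = 7850 × 0.66476×10⁻⁶ m² × 0.18535 m = 0.00096725 kg
f_n = ½√(k/m) = 0.5·√(849.15/0.00096725) = 0.5·√(8.779e+05) = 468.48 Hz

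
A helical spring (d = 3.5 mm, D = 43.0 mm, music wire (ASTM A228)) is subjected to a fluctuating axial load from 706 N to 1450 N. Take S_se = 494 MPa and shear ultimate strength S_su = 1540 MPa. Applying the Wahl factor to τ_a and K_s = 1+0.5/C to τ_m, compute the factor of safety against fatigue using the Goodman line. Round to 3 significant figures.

C = D/d = 43.0/3.5 = 12.2857; K_W = (4C−1)/(4C−4)+0.615/C = 1.1165; K_s = 1+0.5/C = 1.0407
F_a = (F_max−F_min)/2 = 372 N; F_m = (F_max+F_min)/2 = 1078 N
τ_a = K_W·8F_aD/(πd³) = 1.1165 × 950.05 = 1060.7 MPa
τ_m = K_s·8F_mD/(πd³) = 1.0407 × 2753.1 = 2865.2 MPa
Goodman: 1/n_f = τ_a/S_se + τ_m/S_su = 1060.7/494 + 2865.2/1540 = 2.14726 + 1.86049 = 4.0077
n_f = 1/4.0077 = 0.2495

0.250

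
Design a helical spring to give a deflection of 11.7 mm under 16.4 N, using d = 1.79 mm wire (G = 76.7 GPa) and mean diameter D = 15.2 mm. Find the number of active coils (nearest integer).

20

Required rate k = F/δ = 16.4/11.7 = 1.4017 N/mm
N_a = Gd⁴/(8D³k) = (76.7×10³ × 1.79⁴)/(8 × 15.2³ × 1.4017)
    = 787422 / 39380.3 = 20 → 20 coils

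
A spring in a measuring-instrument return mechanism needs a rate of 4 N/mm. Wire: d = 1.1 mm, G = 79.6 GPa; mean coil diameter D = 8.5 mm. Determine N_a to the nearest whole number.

6

N_a = Gd⁴/(8D³k) = (79.6×10³ × 1.1⁴)/(8 × 8.5³ × 4)
    = 116542 / 19652 = 5.93 → 6 coils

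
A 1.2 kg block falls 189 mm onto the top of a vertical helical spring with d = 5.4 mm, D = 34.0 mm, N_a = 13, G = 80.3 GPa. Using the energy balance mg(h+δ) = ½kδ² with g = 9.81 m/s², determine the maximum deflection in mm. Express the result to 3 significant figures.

k = Gd⁴/(8D³N_a) = (80.3×10³)(5.4⁴)/(8·34.0³·13) = 16.704 N/mm
W = mg = 1.2 × 9.81 = 11.772 N
½kδ² − Wδ − Wh = 0 → δ = (W + √(W² + 2kWh))/k
δ = (11.772 + √(138.58 + 74329.7))/16.704 = (11.772 + 272.89)/16.704 = 17.041 mm

17.0 mm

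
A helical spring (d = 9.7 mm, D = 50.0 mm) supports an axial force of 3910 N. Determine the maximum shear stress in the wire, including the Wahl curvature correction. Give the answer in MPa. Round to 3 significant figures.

Spring index C = D/d = 50.0/9.7 = 5.1546
K_W = (4C−1)/(4C−4) + 0.615/C = 19.619/16.619 + 0.1193 = 1.2998
τ₀ = 8FD/(πd³) = 8·3910·50.0/(π·9.7³) = 1.564e+06/2867.2 = 545.47 MPa
τ_max = K·τ₀ = 1.2998 × 545.47 = 709.02 MPa

709 MPa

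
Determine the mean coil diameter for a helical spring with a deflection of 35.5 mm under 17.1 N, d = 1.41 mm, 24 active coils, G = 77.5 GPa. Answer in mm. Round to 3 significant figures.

Required rate k = F/δ = 17.1/35.5 = 0.48169 N/mm
D = (Gd⁴/(8N_a·k))^(1/3) = (77.5×10³·1.41⁴/(8·24·0.48169))^(1/3)
  = (3312.14)^(1/3) = 14.9063 mm

14.9 mm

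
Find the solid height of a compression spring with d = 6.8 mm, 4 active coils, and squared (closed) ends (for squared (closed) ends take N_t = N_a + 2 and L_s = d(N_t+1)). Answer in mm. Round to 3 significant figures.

47.6 mm

squared (closed) ends: N_t = N_a + 2 = 4 + 2 = 6
L_s = d·(N_t+1) = 6.8 × 7 = 47.6 mm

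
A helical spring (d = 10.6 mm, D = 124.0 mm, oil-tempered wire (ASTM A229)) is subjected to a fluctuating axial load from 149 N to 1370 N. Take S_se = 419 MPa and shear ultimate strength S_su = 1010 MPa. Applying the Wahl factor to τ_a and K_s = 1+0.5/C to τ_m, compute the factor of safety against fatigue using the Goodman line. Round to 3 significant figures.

C = D/d = 124.0/10.6 = 11.6981; K_W = (4C−1)/(4C−4)+0.615/C = 1.1227; K_s = 1+0.5/C = 1.0427
F_a = (F_max−F_min)/2 = 610.5 N; F_m = (F_max+F_min)/2 = 759.5 N
τ_a = K_W·8F_aD/(πd³) = 1.1227 × 161.86 = 181.71 MPa
τ_m = K_s·8F_mD/(πd³) = 1.0427 × 201.36 = 209.97 MPa
Goodman: 1/n_f = τ_a/S_se + τ_m/S_su = 181.71/419 + 209.97/1010 = 0.43368 + 0.20789 = 0.64157
n_f = 1/0.64157 = 1.559

1.56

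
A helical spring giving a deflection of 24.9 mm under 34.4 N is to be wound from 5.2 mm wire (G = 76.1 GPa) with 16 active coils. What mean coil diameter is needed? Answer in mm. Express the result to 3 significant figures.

Required rate k = F/δ = 34.4/24.9 = 1.3815 N/mm
D = (Gd⁴/(8N_a·k))^(1/3) = (76.1×10³·5.2⁴/(8·16·1.3815))^(1/3)
  = (314651)^(1/3) = 68.0158 mm

68.0 mm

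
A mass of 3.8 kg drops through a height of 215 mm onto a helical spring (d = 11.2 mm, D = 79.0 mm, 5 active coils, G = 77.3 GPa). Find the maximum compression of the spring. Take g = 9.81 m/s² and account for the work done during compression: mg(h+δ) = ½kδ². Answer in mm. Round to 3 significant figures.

16.7 mm

k = Gd⁴/(8D³N_a) = (77.3×10³)(11.2⁴)/(8·79.0³·5) = 61.675 N/mm
W = mg = 3.8 × 9.81 = 37.278 N
½kδ² − Wδ − Wh = 0 → δ = (W + √(W² + 2kWh))/k
δ = (37.278 + √(1389.6 + 988625))/61.675 = (37.278 + 994.99)/61.675 = 16.737 mm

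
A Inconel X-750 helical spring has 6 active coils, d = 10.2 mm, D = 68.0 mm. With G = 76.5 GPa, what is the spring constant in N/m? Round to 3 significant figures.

k = Gd⁴/(8D³N_a) = (76.5×10³ × 10.2⁴) / (8 × 68.0³ × 6)
  = 8.28061e+08 / 1.50927e+07 = 54.865 N/mm = 54865 N/m

54900 N/m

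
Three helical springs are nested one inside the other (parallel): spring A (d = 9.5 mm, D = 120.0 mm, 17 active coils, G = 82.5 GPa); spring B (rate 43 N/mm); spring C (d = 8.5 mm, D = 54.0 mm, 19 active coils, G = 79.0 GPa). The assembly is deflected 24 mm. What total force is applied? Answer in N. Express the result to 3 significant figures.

1510 N

k_A = Gd⁴/(8D³N_a) = (82.5×10³)(9.5⁴)/(8·120.0³·17) = 2.8593 N/mm
k_C = Gd⁴/(8D³N_a) = (79.0×10³)(8.5⁴)/(8·54.0³·19) = 17.23 N/mm
Parallel: k_eq = 2.8593 + 43 + 17.23 = 63.089 N/mm
F = k_eq·δ = 63.089·24 = 1514.1 N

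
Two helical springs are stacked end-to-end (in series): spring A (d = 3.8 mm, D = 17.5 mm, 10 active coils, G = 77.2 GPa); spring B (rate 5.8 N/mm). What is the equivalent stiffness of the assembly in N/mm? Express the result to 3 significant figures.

5.02 N/mm

k_A = Gd⁴/(8D³N_a) = (77.2×10³)(3.8⁴)/(8·17.5³·10) = 37.545 N/mm
Series: 1/k_eq = 1/37.545 + 1/5.8 = 0.19905; k_eq = 5.0239 N/mm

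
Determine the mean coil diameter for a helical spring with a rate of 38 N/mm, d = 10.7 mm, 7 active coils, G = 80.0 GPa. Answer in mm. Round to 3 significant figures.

79.0 mm

D = (Gd⁴/(8N_a·k))^(1/3) = (80.0×10³·10.7⁴/(8·7·38))^(1/3)
  = (492780)^(1/3) = 78.9862 mm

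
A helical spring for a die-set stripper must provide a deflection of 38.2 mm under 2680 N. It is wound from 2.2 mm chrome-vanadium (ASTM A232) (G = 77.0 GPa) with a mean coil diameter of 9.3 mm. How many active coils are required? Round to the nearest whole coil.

Required rate k = F/δ = 2680/38.2 = 70.157 N/mm
N_a = Gd⁴/(8D³k) = (77.0×10³ × 2.2⁴)/(8 × 9.3³ × 70.157)
    = 1.80377e+06 / 451451 = 3.996 → 4 coils

4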